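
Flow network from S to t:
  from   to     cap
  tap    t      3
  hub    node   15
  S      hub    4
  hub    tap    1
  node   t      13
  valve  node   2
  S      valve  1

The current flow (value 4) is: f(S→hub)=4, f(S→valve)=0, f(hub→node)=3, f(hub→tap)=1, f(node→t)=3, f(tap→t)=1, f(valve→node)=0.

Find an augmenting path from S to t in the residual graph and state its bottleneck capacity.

S→valve→node→t, bottleneck 1

Residual along S→valve→node→t: S→valve: 1, valve→node: 2, node→t: 10.
Bottleneck = min = 1.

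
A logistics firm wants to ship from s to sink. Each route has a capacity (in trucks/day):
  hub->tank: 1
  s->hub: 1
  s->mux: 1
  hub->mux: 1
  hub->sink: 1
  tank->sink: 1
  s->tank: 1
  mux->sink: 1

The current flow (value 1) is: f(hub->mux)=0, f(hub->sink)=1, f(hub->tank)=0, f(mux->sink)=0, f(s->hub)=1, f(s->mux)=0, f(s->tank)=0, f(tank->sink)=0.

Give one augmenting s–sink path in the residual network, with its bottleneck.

s->tank->sink, bottleneck 1

Residual along s->tank->sink: s->tank: 1, tank->sink: 1.
Bottleneck = min = 1.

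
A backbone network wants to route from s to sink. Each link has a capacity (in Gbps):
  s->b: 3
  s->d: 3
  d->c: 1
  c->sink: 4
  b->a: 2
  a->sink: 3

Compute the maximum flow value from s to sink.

3

Augment s->d->c->sink: bottleneck 1. Total 1.
Augment s->b->a->sink: bottleneck 2. Total 3.
No augmenting path remains in the residual graph.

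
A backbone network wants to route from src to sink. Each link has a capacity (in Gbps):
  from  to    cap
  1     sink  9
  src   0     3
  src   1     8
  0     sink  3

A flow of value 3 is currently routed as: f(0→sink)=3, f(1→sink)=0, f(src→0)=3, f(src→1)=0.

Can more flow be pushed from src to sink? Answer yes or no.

Residual path src→1→sink has bottleneck 8 > 0.
Pushing 8 along it raises the flow to 11, so the given flow is not maximum.

Yes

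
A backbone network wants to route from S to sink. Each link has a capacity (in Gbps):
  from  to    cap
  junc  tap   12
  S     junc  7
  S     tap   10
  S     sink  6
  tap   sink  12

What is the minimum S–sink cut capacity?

18

Max flow = 18 (via 3 augmenting paths).
In the residual at optimum, the set reachable from S is {S, junc, tap}.
Cut edges: S→sink (cap 6), tap→sink (cap 12). Sum = 18.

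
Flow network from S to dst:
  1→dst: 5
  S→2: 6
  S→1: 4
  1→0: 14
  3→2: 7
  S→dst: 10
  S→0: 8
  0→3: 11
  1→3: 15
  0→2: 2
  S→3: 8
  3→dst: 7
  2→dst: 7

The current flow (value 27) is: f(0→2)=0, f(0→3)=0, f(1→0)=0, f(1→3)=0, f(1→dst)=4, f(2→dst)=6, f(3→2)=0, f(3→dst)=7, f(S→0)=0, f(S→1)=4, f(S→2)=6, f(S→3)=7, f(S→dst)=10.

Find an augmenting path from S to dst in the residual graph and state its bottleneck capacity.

S→0→2→dst, bottleneck 1

Residual along S→0→2→dst: S→0: 8, 0→2: 2, 2→dst: 1.
Bottleneck = min = 1.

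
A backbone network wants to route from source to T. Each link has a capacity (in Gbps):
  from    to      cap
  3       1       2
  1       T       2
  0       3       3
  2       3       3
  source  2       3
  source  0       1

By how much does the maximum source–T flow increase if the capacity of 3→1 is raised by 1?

0

Original max flow = 2.
Even with extra capacity on 3→1, another cut of capacity 2 remains binding.
New max flow = 2. Increase = 0.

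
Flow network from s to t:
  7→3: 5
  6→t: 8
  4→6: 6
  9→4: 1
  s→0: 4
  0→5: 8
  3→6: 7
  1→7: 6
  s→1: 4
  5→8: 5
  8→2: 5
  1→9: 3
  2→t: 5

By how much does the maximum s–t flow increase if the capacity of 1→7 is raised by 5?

Original max flow = 8.
Edge 1→7 does not cross the min cut (source side {s}), so extra capacity there cannot help.
New max flow = 8. Increase = 0.

0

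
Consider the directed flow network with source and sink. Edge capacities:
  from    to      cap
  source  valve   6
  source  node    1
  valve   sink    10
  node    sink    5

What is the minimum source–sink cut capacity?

Max flow = 7 (via 2 augmenting paths).
In the residual at optimum, the set reachable from source is {source}.
Cut edges: source→valve (cap 6), source→node (cap 1). Sum = 7.

7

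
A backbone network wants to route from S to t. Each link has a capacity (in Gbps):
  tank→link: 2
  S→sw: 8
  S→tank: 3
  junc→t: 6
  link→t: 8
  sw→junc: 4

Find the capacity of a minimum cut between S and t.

Max flow = 6 (via 2 augmenting paths).
In the residual at optimum, the set reachable from S is {S, sw, tank}.
Cut edges: sw→junc (cap 4), tank→link (cap 2). Sum = 6.

6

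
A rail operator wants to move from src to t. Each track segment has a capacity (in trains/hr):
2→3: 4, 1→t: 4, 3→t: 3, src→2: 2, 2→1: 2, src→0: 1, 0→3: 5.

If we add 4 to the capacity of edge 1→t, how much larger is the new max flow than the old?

Original max flow = 3.
Edge 1→t does not cross the min cut (source side {src}), so extra capacity there cannot help.
New max flow = 3. Increase = 0.

0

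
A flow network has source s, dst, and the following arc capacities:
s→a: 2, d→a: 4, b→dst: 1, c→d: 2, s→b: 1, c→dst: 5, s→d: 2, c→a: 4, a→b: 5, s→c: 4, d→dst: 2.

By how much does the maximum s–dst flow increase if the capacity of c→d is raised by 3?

Original max flow = 7.
Edge c→d does not cross the min cut (source side {a, b, s}), so extra capacity there cannot help.
New max flow = 7. Increase = 0.

0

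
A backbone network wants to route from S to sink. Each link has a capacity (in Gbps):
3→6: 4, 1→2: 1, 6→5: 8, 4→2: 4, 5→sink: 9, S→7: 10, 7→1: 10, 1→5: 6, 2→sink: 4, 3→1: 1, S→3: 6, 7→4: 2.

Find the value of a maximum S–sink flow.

Augment S→7→4→2→sink: bottleneck 2. Total 2.
Augment S→7→1→2→sink: bottleneck 1. Total 3.
Augment S→7→1→5→sink: bottleneck 6. Total 9.
Augment S→3→6→5→sink: bottleneck 3. Total 12.
No augmenting path remains in the residual graph.

12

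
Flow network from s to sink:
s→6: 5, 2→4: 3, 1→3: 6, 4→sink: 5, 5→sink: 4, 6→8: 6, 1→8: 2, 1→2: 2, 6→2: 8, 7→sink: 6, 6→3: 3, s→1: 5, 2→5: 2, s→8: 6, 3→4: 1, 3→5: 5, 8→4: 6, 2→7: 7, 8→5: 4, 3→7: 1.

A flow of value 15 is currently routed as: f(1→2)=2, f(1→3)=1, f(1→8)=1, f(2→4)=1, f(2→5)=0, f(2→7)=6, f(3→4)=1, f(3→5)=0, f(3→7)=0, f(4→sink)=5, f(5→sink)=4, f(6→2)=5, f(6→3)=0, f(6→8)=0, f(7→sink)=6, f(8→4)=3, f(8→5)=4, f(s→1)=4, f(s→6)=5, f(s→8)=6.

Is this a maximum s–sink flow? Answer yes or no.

Residual reachable from s: {1, 2, 3, 4, 5, 6, 7, 8, s}; sink is not reachable.
Saturated cut: 4→sink, 5→sink, 7→sink with total capacity 15 = current flow value. Flow is maximum.

Yes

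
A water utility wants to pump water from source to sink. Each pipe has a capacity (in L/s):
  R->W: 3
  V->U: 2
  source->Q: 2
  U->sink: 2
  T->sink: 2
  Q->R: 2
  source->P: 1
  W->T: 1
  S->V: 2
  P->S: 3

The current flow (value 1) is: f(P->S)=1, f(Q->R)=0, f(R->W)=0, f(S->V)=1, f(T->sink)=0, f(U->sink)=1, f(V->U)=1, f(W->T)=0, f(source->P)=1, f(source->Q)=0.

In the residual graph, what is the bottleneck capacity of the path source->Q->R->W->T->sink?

1

Residual capacities along the path: source->Q: 2, Q->R: 2, R->W: 3, W->T: 1, T->sink: 2.
Minimum is 1.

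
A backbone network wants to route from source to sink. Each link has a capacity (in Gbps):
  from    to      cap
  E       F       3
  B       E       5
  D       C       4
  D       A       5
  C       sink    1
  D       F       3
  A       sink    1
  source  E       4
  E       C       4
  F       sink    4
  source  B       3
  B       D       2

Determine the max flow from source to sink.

6

Augment source→E→C→sink: bottleneck 1. Total 1.
Augment source→E→F→sink: bottleneck 3. Total 4.
Augment source→B→D→F→sink: bottleneck 1. Total 5.
Augment source→B→D→A→sink: bottleneck 1. Total 6.
No augmenting path remains in the residual graph.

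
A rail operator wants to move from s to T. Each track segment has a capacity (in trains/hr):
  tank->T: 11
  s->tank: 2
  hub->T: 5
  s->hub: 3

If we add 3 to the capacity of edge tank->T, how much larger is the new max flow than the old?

Original max flow = 5.
Edge tank->T does not cross the min cut (source side {s}), so extra capacity there cannot help.
New max flow = 5. Increase = 0.

0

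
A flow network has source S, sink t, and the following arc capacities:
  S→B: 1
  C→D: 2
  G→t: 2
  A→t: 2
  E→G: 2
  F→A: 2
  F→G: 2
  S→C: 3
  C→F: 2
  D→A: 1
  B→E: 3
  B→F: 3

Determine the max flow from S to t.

Augment S→B→E→G→t: bottleneck 1. Total 1.
Augment S→C→F→G→t: bottleneck 1. Total 2.
Augment S→C→F→A→t: bottleneck 1. Total 3.
Augment S→C→D→A→t: bottleneck 1. Total 4.
No augmenting path remains in the residual graph.

4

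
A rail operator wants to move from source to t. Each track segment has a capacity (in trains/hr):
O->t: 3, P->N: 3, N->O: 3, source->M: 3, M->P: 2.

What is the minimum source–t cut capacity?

Max flow = 2 (via 1 augmenting path).
In the residual at optimum, the set reachable from source is {M, source}.
Cut edges: M->P (cap 2). Sum = 2.

2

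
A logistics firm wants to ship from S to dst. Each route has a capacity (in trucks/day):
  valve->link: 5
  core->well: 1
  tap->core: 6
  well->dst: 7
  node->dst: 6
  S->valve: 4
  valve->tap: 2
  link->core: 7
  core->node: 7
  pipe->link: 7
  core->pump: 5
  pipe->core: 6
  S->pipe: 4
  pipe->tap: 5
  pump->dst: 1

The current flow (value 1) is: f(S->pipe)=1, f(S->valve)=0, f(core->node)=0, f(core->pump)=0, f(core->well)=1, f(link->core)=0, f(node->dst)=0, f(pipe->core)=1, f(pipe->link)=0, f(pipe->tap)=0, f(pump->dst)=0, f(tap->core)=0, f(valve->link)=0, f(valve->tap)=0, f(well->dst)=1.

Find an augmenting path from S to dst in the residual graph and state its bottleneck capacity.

S->pipe->core->node->dst, bottleneck 3

Residual along S->pipe->core->node->dst: S->pipe: 3, pipe->core: 5, core->node: 7, node->dst: 6.
Bottleneck = min = 3.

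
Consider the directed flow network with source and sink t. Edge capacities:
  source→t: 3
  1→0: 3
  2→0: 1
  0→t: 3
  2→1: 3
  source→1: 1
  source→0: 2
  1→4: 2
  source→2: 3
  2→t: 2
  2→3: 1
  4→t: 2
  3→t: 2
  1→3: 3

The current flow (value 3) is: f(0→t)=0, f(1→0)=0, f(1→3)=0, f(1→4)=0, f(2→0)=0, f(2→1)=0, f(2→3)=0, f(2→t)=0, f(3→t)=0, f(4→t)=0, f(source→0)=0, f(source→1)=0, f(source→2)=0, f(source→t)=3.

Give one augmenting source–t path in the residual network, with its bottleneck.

Residual along source→2→t: source→2: 3, 2→t: 2.
Bottleneck = min = 2.

source→2→t, bottleneck 2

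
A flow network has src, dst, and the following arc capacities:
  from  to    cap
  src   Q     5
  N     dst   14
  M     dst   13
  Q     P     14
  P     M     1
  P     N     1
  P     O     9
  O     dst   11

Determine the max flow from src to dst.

Augment src->Q->P->M->dst: bottleneck 1. Total 1.
Augment src->Q->P->N->dst: bottleneck 1. Total 2.
Augment src->Q->P->O->dst: bottleneck 3. Total 5.
No augmenting path remains in the residual graph.

5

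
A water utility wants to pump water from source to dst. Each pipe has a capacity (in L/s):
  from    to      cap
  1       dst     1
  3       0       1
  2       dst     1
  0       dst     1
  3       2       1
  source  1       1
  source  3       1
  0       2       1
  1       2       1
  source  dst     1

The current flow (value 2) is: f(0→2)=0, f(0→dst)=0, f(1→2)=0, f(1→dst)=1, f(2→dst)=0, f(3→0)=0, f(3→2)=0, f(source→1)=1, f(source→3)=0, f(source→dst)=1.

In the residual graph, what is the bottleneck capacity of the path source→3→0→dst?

Residual capacities along the path: source→3: 1, 3→0: 1, 0→dst: 1.
Minimum is 1.

1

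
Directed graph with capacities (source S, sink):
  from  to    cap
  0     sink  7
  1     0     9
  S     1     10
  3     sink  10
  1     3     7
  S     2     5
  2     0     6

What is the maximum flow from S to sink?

14

Augment S→1→3→sink: bottleneck 7. Total 7.
Augment S→1→0→sink: bottleneck 3. Total 10.
Augment S→2→0→sink: bottleneck 4. Total 14.
No augmenting path remains in the residual graph.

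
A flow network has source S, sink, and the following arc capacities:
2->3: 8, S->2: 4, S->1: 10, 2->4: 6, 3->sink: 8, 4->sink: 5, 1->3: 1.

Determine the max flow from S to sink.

Augment S->2->4->sink: bottleneck 4. Total 4.
Augment S->1->3->sink: bottleneck 1. Total 5.
No augmenting path remains in the residual graph.

5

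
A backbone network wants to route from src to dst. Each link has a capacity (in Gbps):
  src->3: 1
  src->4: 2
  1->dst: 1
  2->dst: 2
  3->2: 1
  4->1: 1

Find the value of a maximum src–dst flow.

Augment src->3->2->dst: bottleneck 1. Total 1.
Augment src->4->1->dst: bottleneck 1. Total 2.
No augmenting path remains in the residual graph.

2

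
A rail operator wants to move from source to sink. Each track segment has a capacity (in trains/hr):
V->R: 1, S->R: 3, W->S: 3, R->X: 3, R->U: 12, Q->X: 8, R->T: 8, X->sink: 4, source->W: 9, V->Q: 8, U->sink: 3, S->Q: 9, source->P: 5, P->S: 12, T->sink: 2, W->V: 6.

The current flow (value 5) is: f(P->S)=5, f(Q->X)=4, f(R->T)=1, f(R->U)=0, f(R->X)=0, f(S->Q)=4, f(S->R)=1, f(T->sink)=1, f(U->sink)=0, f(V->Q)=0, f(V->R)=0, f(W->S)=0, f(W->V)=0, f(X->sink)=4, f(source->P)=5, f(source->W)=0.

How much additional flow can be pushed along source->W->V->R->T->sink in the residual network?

Residual capacities along the path: source->W: 9, W->V: 6, V->R: 1, R->T: 7, T->sink: 1.
Minimum is 1.

1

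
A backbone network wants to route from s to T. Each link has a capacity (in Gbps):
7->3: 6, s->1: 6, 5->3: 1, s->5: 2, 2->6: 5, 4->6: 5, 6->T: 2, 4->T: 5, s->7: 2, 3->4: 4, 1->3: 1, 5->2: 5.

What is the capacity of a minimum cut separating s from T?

Max flow = 5 (via 4 augmenting paths).
In the residual at optimum, the set reachable from s is {1, s}.
Cut edges: s->7 (cap 2), s->5 (cap 2), 1->3 (cap 1). Sum = 5.

5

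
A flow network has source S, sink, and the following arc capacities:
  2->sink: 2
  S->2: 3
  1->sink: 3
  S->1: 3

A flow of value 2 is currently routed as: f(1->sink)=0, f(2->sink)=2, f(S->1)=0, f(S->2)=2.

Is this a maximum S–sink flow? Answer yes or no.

No

Residual path S->1->sink has bottleneck 3 > 0.
Pushing 3 along it raises the flow to 5, so the given flow is not maximum.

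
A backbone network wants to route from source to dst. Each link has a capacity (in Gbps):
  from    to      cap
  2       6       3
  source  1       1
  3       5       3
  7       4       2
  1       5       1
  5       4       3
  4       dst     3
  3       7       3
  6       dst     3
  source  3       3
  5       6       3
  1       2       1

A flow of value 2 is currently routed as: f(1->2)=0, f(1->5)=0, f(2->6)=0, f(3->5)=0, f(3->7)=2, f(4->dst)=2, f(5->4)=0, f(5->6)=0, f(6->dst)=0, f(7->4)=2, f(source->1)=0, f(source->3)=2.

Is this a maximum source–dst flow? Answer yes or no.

Residual path source->3->5->4->dst has bottleneck 1 > 0.
Pushing 1 along it raises the flow to 3, so the given flow is not maximum.

No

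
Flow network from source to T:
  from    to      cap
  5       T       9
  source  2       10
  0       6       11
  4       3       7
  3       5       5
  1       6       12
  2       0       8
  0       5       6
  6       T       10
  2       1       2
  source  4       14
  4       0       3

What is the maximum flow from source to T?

18

Augment source→4→3→5→T: bottleneck 5. Total 5.
Augment source→4→0→5→T: bottleneck 3. Total 8.
Augment source→2→0→5→T: bottleneck 1. Total 9.
Augment source→2→0→6→T: bottleneck 7. Total 16.
Augment source→2→1→6→T: bottleneck 2. Total 18.
No augmenting path remains in the residual graph.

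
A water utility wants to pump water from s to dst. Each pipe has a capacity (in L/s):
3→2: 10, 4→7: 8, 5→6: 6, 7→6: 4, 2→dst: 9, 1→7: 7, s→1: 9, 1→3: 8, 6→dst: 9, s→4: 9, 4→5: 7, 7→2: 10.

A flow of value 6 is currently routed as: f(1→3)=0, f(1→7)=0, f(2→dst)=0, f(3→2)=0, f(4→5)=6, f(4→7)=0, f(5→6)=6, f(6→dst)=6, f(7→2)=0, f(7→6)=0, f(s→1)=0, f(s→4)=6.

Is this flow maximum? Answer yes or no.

No

Residual path s→4→7→6→dst has bottleneck 3 > 0.
Pushing 3 along it raises the flow to 9, so the given flow is not maximum.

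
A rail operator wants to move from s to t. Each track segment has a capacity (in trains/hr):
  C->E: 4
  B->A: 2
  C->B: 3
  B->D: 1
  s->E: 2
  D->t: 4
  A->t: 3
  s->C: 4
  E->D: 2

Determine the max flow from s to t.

5

Augment s->E->D->t: bottleneck 2. Total 2.
Augment s->C->B->A->t: bottleneck 2. Total 4.
Augment s->C->B->D->t: bottleneck 1. Total 5.
No augmenting path remains in the residual graph.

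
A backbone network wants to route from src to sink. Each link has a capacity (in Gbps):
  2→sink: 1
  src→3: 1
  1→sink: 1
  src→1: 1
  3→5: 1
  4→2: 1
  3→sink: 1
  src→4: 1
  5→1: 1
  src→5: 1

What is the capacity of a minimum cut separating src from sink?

3

Max flow = 3 (via 3 augmenting paths).
In the residual at optimum, the set reachable from src is {1, 5, src}.
Cut edges: src→3 (cap 1), src→4 (cap 1), 1→sink (cap 1). Sum = 3.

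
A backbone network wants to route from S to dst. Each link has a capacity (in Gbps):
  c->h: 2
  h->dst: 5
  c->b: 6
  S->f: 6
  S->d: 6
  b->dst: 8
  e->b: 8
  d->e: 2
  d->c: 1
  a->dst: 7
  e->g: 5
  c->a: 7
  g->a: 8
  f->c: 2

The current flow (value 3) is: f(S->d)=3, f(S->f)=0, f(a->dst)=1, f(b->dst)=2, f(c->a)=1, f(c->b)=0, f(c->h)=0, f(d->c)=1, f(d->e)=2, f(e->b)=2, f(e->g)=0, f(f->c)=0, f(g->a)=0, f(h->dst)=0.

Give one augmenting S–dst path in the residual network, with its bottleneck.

Residual along S->f->c->a->dst: S->f: 6, f->c: 2, c->a: 6, a->dst: 6.
Bottleneck = min = 2.

S->f->c->a->dst, bottleneck 2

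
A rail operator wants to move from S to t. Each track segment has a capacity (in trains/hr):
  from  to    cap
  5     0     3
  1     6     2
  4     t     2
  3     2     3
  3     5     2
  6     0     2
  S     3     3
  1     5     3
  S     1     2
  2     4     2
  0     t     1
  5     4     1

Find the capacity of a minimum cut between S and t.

Max flow = 3 (via 2 augmenting paths).
In the residual at optimum, the set reachable from S is {0, 1, 2, 3, 4, 5, 6, S}.
Cut edges: 4→t (cap 2), 0→t (cap 1). Sum = 3.

3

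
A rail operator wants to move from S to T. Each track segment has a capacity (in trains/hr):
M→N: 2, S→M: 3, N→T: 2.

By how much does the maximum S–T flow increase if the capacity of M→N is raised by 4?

Original max flow = 2.
Even with extra capacity on M→N, another cut of capacity 2 remains binding.
New max flow = 2. Increase = 0.

0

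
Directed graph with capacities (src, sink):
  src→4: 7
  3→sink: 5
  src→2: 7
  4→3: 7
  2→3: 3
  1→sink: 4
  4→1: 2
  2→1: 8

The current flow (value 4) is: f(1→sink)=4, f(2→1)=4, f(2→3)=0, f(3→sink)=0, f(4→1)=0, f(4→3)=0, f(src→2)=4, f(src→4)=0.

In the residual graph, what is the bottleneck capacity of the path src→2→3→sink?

3

Residual capacities along the path: src→2: 3, 2→3: 3, 3→sink: 5.
Minimum is 3.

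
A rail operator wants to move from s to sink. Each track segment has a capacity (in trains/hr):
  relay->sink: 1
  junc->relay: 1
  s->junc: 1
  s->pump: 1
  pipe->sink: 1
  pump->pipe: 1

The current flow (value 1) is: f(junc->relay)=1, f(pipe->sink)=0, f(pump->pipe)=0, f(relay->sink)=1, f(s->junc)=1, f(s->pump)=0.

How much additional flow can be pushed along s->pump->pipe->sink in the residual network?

Residual capacities along the path: s->pump: 1, pump->pipe: 1, pipe->sink: 1.
Minimum is 1.

1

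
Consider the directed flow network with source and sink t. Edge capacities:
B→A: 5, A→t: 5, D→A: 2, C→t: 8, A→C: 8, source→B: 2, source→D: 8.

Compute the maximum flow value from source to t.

Augment source→B→A→t: bottleneck 2. Total 2.
Augment source→D→A→t: bottleneck 2. Total 4.
No augmenting path remains in the residual graph.

4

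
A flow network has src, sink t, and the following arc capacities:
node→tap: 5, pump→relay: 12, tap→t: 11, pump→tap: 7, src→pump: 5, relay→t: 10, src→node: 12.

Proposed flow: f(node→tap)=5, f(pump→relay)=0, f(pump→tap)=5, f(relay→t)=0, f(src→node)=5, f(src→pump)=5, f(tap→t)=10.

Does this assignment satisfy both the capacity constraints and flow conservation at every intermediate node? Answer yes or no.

Every edge has 0 ≤ f(e) ≤ cap(e).
At each intermediate node, inflow equals outflow.

Yes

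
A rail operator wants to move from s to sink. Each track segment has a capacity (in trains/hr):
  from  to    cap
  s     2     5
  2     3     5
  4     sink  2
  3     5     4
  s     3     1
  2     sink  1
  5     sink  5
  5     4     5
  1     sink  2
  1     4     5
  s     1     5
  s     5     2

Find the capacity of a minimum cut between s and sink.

10

Max flow = 10 (via 6 augmenting paths).
In the residual at optimum, the set reachable from s is {1, 2, 3, 4, 5, s}.
Cut edges: 2->sink (cap 1), 5->sink (cap 5), 1->sink (cap 2), 4->sink (cap 2). Sum = 10.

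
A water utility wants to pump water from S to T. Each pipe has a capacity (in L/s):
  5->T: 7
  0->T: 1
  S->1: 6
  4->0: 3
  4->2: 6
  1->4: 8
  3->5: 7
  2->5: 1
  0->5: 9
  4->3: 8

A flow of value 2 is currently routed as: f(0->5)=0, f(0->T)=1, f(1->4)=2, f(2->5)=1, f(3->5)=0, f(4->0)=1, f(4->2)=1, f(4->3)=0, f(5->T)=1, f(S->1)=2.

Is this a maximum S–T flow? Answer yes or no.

Residual path S->1->4->0->5->T has bottleneck 2 > 0.
Pushing 2 along it raises the flow to 4, so the given flow is not maximum.

No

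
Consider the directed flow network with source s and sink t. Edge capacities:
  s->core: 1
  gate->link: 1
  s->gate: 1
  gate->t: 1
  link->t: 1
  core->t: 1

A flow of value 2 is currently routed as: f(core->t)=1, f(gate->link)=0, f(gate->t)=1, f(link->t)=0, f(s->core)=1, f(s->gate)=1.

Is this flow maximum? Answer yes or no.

Residual reachable from s: {s}; t is not reachable.
Saturated cut: s->gate, s->core with total capacity 2 = current flow value. Flow is maximum.

Yes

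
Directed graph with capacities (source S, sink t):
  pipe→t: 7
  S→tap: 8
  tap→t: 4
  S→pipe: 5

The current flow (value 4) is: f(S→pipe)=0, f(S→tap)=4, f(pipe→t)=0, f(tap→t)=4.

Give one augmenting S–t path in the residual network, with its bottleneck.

Residual along S→pipe→t: S→pipe: 5, pipe→t: 7.
Bottleneck = min = 5.

S→pipe→t, bottleneck 5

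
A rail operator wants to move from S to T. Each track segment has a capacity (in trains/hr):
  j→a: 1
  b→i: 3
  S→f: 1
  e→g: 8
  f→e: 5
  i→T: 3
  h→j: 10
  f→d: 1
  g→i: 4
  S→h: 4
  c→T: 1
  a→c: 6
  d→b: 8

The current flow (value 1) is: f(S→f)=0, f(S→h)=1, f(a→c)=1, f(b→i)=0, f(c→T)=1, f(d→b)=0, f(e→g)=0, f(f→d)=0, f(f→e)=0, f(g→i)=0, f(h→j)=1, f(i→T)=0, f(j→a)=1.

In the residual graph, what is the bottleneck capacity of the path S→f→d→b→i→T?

Residual capacities along the path: S→f: 1, f→d: 1, d→b: 8, b→i: 3, i→T: 3.
Minimum is 1.

1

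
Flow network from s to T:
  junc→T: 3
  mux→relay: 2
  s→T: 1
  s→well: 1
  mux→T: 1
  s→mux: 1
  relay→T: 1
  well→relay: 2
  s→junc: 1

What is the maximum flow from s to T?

Augment s→T: bottleneck 1. Total 1.
Augment s→junc→T: bottleneck 1. Total 2.
Augment s→mux→T: bottleneck 1. Total 3.
Augment s→well→relay→T: bottleneck 1. Total 4.
No augmenting path remains in the residual graph.

4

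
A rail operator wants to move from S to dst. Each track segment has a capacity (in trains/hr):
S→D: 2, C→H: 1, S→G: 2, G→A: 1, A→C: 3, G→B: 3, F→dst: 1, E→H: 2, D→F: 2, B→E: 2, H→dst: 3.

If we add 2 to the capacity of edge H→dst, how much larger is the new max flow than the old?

Original max flow = 3.
Edge H→dst does not cross the min cut (source side {D, F, S}), so extra capacity there cannot help.
New max flow = 3. Increase = 0.

0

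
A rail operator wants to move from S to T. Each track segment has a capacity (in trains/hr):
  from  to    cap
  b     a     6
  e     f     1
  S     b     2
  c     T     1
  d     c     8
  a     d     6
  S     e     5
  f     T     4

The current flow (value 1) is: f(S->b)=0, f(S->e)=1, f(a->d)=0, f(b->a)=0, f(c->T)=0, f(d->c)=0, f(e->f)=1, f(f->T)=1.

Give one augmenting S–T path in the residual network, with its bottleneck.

S->b->a->d->c->T, bottleneck 1

Residual along S->b->a->d->c->T: S->b: 2, b->a: 6, a->d: 6, d->c: 8, c->T: 1.
Bottleneck = min = 1.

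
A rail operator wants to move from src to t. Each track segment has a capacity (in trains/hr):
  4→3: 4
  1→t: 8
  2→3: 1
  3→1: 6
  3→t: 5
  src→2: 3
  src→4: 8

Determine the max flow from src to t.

Augment src→4→3→t: bottleneck 4. Total 4.
Augment src→2→3→t: bottleneck 1. Total 5.
No augmenting path remains in the residual graph.

5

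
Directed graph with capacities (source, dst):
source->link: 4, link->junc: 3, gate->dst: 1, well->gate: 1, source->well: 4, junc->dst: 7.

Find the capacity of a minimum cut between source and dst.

4

Max flow = 4 (via 2 augmenting paths).
In the residual at optimum, the set reachable from source is {link, source, well}.
Cut edges: well->gate (cap 1), link->junc (cap 3). Sum = 4.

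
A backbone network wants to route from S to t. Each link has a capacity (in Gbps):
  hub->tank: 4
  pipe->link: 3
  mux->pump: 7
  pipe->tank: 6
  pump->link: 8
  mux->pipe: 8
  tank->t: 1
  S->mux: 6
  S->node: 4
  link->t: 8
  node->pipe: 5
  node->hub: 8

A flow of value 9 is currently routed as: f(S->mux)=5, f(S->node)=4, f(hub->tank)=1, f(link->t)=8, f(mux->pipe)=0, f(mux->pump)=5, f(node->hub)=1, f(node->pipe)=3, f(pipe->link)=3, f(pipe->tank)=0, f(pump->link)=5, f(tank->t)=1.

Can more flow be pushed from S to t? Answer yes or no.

Residual reachable from S: {S, hub, link, mux, node, pipe, pump, tank}; t is not reachable.
Saturated cut: tank->t, link->t with total capacity 9 = current flow value. Flow is maximum.

No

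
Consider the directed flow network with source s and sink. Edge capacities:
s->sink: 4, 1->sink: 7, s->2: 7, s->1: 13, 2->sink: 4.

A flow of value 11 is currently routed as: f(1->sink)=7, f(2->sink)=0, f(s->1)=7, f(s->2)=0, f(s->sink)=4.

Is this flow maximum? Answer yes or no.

Residual path s->2->sink has bottleneck 4 > 0.
Pushing 4 along it raises the flow to 15, so the given flow is not maximum.

No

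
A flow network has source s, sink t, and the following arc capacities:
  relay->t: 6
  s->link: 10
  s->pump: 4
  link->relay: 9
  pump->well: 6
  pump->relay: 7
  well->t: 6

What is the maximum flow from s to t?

Augment s->pump->well->t: bottleneck 4. Total 4.
Augment s->link->relay->t: bottleneck 6. Total 10.
No augmenting path remains in the residual graph.

10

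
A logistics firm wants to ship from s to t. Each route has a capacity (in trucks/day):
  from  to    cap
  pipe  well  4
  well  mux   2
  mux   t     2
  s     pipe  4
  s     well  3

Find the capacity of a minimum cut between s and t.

2

Max flow = 2 (via 1 augmenting path).
In the residual at optimum, the set reachable from s is {pipe, s, well}.
Cut edges: well->mux (cap 2). Sum = 2.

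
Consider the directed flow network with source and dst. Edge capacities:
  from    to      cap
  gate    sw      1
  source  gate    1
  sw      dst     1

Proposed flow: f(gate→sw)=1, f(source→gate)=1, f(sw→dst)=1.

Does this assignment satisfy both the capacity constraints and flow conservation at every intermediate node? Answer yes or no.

Every edge has 0 ≤ f(e) ≤ cap(e).
At each intermediate node, inflow equals outflow.

Yes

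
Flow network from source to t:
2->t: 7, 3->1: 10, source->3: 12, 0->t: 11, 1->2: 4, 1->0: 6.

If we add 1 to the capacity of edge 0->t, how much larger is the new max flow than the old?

Original max flow = 10.
Edge 0->t does not cross the min cut (source side {3, source}), so extra capacity there cannot help.
New max flow = 10. Increase = 0.

0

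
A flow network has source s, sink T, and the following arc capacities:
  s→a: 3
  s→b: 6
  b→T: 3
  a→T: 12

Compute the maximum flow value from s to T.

6

Augment s→a→T: bottleneck 3. Total 3.
Augment s→b→T: bottleneck 3. Total 6.
No augmenting path remains in the residual graph.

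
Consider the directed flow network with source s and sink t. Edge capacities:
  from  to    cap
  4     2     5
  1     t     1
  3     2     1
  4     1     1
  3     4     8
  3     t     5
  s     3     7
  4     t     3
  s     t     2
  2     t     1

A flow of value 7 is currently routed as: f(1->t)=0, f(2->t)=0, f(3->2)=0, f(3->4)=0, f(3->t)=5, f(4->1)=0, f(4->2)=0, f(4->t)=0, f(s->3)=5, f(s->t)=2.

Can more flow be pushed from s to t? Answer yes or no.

Yes

Residual path s->3->4->t has bottleneck 2 > 0.
Pushing 2 along it raises the flow to 9, so the given flow is not maximum.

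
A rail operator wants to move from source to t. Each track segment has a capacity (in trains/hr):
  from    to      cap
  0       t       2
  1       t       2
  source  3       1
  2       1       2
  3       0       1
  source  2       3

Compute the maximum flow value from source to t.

3

Augment source→3→0→t: bottleneck 1. Total 1.
Augment source→2→1→t: bottleneck 2. Total 3.
No augmenting path remains in the residual graph.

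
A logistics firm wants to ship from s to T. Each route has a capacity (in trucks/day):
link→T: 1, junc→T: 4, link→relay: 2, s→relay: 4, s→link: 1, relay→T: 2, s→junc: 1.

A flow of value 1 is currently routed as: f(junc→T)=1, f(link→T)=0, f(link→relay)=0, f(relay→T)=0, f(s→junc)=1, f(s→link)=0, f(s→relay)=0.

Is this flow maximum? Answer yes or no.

No

Residual path s→link→T has bottleneck 1 > 0.
Pushing 1 along it raises the flow to 2, so the given flow is not maximum.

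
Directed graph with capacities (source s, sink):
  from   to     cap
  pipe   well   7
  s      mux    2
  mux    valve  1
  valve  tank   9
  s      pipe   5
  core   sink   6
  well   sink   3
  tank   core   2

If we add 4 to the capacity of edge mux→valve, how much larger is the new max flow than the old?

Original max flow = 4.
After raising cap(mux→valve), augmenting paths through that edge carry 1 more unit.
New max flow = 5. Increase = 1.

1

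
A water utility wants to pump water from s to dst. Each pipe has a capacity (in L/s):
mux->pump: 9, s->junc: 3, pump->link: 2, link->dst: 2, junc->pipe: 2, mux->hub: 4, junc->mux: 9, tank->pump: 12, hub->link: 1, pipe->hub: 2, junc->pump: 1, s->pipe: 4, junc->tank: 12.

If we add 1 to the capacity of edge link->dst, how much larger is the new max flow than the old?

1

Original max flow = 2.
After raising cap(link->dst), augmenting paths through that edge carry 1 more unit.
New max flow = 3. Increase = 1.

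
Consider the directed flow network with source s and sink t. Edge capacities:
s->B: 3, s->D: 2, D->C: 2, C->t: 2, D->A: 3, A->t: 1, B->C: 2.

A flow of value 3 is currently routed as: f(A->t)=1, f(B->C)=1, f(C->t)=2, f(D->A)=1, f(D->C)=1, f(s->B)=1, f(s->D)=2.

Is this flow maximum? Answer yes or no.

Residual reachable from s: {A, B, C, D, s}; t is not reachable.
Saturated cut: A->t, C->t with total capacity 3 = current flow value. Flow is maximum.

Yes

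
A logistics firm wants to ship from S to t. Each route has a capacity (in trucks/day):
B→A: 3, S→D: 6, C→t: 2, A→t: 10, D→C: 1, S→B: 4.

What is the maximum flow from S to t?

4

Augment S→D→C→t: bottleneck 1. Total 1.
Augment S→B→A→t: bottleneck 3. Total 4.
No augmenting path remains in the residual graph.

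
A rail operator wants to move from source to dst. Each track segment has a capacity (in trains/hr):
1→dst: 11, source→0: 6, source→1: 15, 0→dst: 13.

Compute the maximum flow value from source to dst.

17

Augment source→0→dst: bottleneck 6. Total 6.
Augment source→1→dst: bottleneck 11. Total 17.
No augmenting path remains in the residual graph.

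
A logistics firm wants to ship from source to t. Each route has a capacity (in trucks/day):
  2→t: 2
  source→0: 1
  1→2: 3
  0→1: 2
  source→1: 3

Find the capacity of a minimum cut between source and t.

Max flow = 2 (via 1 augmenting path).
In the residual at optimum, the set reachable from source is {0, 1, 2, source}.
Cut edges: 2→t (cap 2). Sum = 2.

2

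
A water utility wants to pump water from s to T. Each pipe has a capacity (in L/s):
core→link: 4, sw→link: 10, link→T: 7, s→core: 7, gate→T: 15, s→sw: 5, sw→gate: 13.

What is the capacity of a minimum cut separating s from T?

9

Max flow = 9 (via 2 augmenting paths).
In the residual at optimum, the set reachable from s is {core, s}.
Cut edges: s→sw (cap 5), core→link (cap 4). Sum = 9.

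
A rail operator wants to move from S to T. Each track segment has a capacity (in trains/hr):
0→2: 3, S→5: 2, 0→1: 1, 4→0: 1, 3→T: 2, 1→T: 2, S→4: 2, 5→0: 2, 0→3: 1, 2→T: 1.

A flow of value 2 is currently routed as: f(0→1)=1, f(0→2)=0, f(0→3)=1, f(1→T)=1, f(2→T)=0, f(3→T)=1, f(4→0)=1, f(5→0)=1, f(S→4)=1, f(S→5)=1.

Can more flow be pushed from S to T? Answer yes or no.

Residual path S→5→0→2→T has bottleneck 1 > 0.
Pushing 1 along it raises the flow to 3, so the given flow is not maximum.

Yes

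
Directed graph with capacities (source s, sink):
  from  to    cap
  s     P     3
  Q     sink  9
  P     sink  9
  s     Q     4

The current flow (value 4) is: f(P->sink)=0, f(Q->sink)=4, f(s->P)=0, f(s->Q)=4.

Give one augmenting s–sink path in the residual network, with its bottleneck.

Residual along s->P->sink: s->P: 3, P->sink: 9.
Bottleneck = min = 3.

s->P->sink, bottleneck 3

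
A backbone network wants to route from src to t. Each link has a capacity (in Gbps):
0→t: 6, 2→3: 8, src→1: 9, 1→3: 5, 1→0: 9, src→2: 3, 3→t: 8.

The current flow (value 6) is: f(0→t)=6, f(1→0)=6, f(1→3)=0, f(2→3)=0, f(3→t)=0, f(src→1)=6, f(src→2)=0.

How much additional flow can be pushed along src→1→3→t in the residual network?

3

Residual capacities along the path: src→1: 3, 1→3: 5, 3→t: 8.
Minimum is 3.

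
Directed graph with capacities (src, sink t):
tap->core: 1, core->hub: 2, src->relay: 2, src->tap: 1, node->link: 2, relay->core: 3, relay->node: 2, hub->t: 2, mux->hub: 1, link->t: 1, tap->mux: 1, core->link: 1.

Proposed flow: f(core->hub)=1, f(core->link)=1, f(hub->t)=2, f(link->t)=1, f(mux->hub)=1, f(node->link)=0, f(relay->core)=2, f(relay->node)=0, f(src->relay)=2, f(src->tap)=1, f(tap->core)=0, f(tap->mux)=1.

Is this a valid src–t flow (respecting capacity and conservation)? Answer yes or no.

Every edge has 0 ≤ f(e) ≤ cap(e).
At each intermediate node, inflow equals outflow.

Yes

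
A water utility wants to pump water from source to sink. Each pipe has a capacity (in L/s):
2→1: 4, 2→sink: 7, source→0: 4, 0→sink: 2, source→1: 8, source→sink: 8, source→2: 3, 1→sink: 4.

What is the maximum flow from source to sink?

17

Augment source→sink: bottleneck 8. Total 8.
Augment source→0→sink: bottleneck 2. Total 10.
Augment source→2→sink: bottleneck 3. Total 13.
Augment source→1→sink: bottleneck 4. Total 17.
No augmenting path remains in the residual graph.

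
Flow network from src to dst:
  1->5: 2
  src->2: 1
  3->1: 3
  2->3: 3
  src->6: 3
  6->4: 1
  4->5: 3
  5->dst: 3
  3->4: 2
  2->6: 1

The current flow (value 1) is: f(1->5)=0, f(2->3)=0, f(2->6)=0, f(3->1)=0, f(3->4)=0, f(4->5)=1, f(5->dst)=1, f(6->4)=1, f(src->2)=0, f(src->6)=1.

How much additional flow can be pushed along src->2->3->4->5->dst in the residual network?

1

Residual capacities along the path: src->2: 1, 2->3: 3, 3->4: 2, 4->5: 2, 5->dst: 2.
Minimum is 1.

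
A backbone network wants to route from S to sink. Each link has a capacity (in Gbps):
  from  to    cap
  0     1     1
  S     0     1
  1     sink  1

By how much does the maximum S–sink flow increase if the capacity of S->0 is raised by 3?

0

Original max flow = 1.
Even with extra capacity on S->0, another cut of capacity 1 remains binding.
New max flow = 1. Increase = 0.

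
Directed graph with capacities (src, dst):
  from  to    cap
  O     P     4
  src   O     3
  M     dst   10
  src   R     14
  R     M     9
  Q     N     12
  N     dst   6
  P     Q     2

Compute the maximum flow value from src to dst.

11

Augment src->R->M->dst: bottleneck 9. Total 9.
Augment src->O->P->Q->N->dst: bottleneck 2. Total 11.
No augmenting path remains in the residual graph.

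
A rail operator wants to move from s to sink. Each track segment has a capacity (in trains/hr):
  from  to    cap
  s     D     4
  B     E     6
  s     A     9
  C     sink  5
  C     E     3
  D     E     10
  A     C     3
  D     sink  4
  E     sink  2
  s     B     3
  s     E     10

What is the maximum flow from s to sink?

9

Augment s→D→sink: bottleneck 4. Total 4.
Augment s→E→sink: bottleneck 2. Total 6.
Augment s→A→C→sink: bottleneck 3. Total 9.
No augmenting path remains in the residual graph.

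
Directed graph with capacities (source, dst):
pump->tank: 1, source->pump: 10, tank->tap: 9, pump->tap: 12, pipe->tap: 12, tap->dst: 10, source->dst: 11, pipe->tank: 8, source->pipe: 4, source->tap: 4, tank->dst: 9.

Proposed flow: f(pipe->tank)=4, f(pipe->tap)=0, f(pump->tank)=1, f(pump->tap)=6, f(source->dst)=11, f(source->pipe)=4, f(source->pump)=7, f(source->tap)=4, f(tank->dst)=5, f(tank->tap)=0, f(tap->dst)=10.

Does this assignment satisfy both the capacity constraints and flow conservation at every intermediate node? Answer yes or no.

Yes

Every edge has 0 ≤ f(e) ≤ cap(e).
At each intermediate node, inflow equals outflow.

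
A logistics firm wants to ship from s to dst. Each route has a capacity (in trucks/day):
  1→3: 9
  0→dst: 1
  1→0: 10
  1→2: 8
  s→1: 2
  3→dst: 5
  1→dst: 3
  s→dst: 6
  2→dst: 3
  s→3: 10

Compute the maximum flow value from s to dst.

Augment s→dst: bottleneck 6. Total 6.
Augment s→1→dst: bottleneck 2. Total 8.
Augment s→3→dst: bottleneck 5. Total 13.
No augmenting path remains in the residual graph.

13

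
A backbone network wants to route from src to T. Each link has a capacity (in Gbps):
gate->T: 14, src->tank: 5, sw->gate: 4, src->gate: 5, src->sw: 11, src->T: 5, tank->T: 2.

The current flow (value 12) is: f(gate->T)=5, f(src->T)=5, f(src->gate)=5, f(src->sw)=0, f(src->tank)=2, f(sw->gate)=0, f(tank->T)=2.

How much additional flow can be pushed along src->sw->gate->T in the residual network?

Residual capacities along the path: src->sw: 11, sw->gate: 4, gate->T: 9.
Minimum is 4.

4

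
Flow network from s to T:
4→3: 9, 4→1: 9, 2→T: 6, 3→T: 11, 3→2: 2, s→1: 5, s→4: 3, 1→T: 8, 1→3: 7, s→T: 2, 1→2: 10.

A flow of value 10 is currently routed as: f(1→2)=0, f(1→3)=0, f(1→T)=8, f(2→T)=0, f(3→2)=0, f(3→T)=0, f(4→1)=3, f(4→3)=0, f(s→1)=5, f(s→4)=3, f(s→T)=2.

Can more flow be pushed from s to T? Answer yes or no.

Residual reachable from s: {s}; T is not reachable.
Saturated cut: s→4, s→1, s→T with total capacity 10 = current flow value. Flow is maximum.

No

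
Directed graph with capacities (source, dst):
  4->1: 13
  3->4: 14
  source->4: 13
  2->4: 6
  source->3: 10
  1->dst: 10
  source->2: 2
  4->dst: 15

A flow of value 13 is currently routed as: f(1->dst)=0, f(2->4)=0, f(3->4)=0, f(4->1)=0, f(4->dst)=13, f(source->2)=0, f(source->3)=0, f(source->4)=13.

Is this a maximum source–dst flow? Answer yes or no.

No

Residual path source->3->4->dst has bottleneck 2 > 0.
Pushing 2 along it raises the flow to 15, so the given flow is not maximum.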